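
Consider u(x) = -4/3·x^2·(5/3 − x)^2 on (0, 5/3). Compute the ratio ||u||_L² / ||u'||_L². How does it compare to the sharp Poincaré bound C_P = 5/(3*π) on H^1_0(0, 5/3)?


||u||_L² / ||u'||_L² = 5*sqrt(3)/18 < C_P = 5/(3*π).

u(x) = -4/3·x^2·(5/3 − x)^2, so u'(x) = 8*x*(-18*x^2 + 45*x - 25)/27.
u(x) = -4/3·x^2·(5/3 − x)^2 vanishes at x = 0 and x = 5/3, so u ∈ H^1_0(0, 5/3). Differentiate via the product rule and integrate the resulting polynomials term by term.
  ∫_0^5/3 u² dx = ∫_0^5/3 (16*x^8/9 - 320*x^7/27 + 800*x^6/27 - 8000*x^5/243 + 10000*x^4/729) dx. Term by term:
    ∫_0^5/3 16*x^8/9 dx = 31250000/1594323;  ∫_0^5/3 -320*x^7/27 dx = -15625000/177147;  ∫_0^5/3 800*x^6/27 dx = 62500000/413343;
    ∫_0^5/3 -8000*x^5/243 dx = -62500000/531441;  ∫_0^5/3 10000*x^4/729 dx = 6250000/177147.
  Sum: 31250000/1594323 − 15625000/177147 + 62500000/413343 − 62500000/531441 + 6250000/177147 = 3125000/11160261.
  ∫_0^5/3 (u')² dx = ∫_0^5/3 (256*x^6/9 - 1280*x^5/9 + 20800*x^4/81 - 16000*x^3/81 + 40000*x^2/729) dx. Term by term:
    ∫_0^5/3 256*x^6/9 dx = 20000000/137781;  ∫_0^5/3 -1280*x^5/9 dx = -10000000/19683;  ∫_0^5/3 20800*x^4/81 dx = 13000000/19683;
    ∫_0^5/3 -16000*x^3/81 dx = -2500000/6561;  ∫_0^5/3 40000*x^2/729 dx = 5000000/59049.
  Sum: 20000000/137781 − 10000000/19683 + 13000000/19683 − 2500000/6561 + 5000000/59049 = 500000/413343.
∫_0^5/3 u² dx = 3125000/11160261, so ||u||_L² = 1250*sqrt(42)/15309.
∫_0^5/3 (u')² dx = 500000/413343, so ||u'||_L² = 500*sqrt(14)/1701.
Ratio ||u||_L² / ||u'||_L² = 5*sqrt(3)/18.
Sharp Poincaré constant on H^1_0(0, 5/3) is C_P = L/π = 5/(3*π), achieved by sin(3*π/5·x).
A polynomial bump cannot attain the sharp Poincaré constant (only the first sine eigenfunction does), so the ratio is strictly less than C_P, consistent with ||u||_L² ≤ C_P ||u'||_L².


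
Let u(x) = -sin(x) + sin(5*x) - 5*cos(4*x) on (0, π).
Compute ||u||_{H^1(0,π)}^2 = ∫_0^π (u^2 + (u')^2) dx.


||u||_{H^1(0,π)}^2 = -1904/9 + 453*π/2

u'(x) = 20*sin(4*x) - cos(x) + 5*cos(5*x).
Expand u² and (u')² and integrate term by term on (0, π), using: for integers n ≥ 1, ∫_0^π sin²(nx) dx = ∫_0^π cos²(nx) dx = π/2; for n ≠ n', ∫_0^π sin(nx)sin(n'x) dx = ∫_0^π cos(nx)cos(n'x) dx = 0; and by product-to-sum, ∫_0^π sin(nx)cos(n'x) dx = ½∫_0^π [sin((n+n')x) + sin((n−n')x)] dx, which is 0 when n+n' is even and 2n/(n²−n'²) when n+n' is odd (it need not vanish on (0, π)).
  u² squared terms: (-1)²·∫sin(x)² dx = 1·π/2 = π/2;  (-5)²·∫cos(4x)² dx = 25·π/2 = 25*π/2;  (1)²·∫sin(5x)² dx = 1·π/2 = π/2.
  u² cross terms: 2·(-1)·(-5)·∫sin(x)·cos(4x) dx = 10·(-2/15) = -4/3;  2·(-1)·(1)·∫sin(x)·sin(5x) dx = -2·(0) = 0;  2·(-5)·(1)·∫cos(4x)·sin(5x) dx = -10·(10/9) = -100/9.
  So ∫_0^π u² dx = π/2 + 25*π/2 + π/2 − 4/3 + 0 − 100/9 = -112/9 + 27*π/2.
  (u')² squared terms: (-1)²·∫cos(x)² dx = 1·π/2 = π/2;  (5)²·∫cos(5x)² dx = 25·π/2 = 25*π/2;  (20)²·∫sin(4x)² dx = 400·π/2 = 200*π.
  (u')² cross terms: 2·(-1)·(5)·∫cos(x)·cos(5x) dx = -10·(0) = 0;  2·(-1)·(20)·∫cos(x)·sin(4x) dx = -40·(8/15) = -64/3;  2·(5)·(20)·∫cos(5x)·sin(4x) dx = 200·(-8/9) = -1600/9.
  So ∫_0^π (u')² dx = π/2 + 25*π/2 + 200*π + 0 − 64/3 − 1600/9 = -1792/9 + 213*π.
||u||_{H^1}^2 = (-112/9 + 27*π/2) + (-1792/9 + 213*π) = -1904/9 + 453*π/2.


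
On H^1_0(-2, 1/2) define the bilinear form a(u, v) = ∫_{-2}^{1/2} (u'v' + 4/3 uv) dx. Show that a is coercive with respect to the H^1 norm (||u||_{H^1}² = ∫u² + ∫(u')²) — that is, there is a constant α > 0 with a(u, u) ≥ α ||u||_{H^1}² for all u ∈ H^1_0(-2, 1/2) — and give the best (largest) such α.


α = 1

Coercivity of a(·,·) on H^1_0(-2, 1/2) means a(u, u) ≥ α ||u||_{H^1}² for every u ∈ H^1_0.
The interval has length L = 5/2, and Poincaré/coercivity depend only on L. Here a(u, u) = ∫(u')² + (4/3)·∫u².
Here c = 4/3 ≥ 1, so a(u,u) = ∫(u')² + c∫u² ≥ ∫(u')² + ∫u² = ||u||_{H^1}², i.e. α = 1 works. No larger α is possible: a(u,u) ≥ α||u||_{H^1}² means (1−α)∫(u')² ≥ (α−c)∫u², and for the modes u_n = sin(nπ(x−x₀)/L) (x₀ the left endpoint) one has ∫u_n²/∫(u_n')² = (L/(nπ))² → 0, so a(u_n,u_n)/||u_n||_{H^1}² → 1. Hence the optimal constant is α = 1.
Therefore α = 1.


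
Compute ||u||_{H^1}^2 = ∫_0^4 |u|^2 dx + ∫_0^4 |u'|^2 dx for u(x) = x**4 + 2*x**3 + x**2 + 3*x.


||u||_{H^1}^2 = 10768444/63

The H^1 norm (squared) on an interval (0, L) is
  ||u||_{H^1}^2 = ∫_0^L u(x)^2 dx + ∫_0^L u'(x)^2 dx.
Compute u'(x) = 4*x**3 + 6*x**2 + 2*x + 3.
Then u(x)^2 = x**8 + 4*x**7 + 6*x**6 + 10*x**5 + 13*x**4 + 6*x**3 + 9*x**2 and u'(x)^2 = 16*x**6 + 48*x**5 + 52*x**4 + 48*x**3 + 40*x**2 + 12*x + 9.
Integrate each monomial from 0 to 4 using ∫_0^4 c·x^n dx = c·4^(n+1)/(n+1):
  ∫_0^4 u(x)^2 dx = ∫_0^4 (x^8 + 4*x^7 + 6*x^6 + 10*x^5 + 13*x^4 + 6*x^3 + 9*x^2) dx. Term by term:
    ∫_0^4 x^8 dx = 262144/9;  ∫_0^4 4*x^7 dx = 32768;  ∫_0^4 6*x^6 dx = 98304/7;
    ∫_0^4 10*x^5 dx = 20480/3;  ∫_0^4 13*x^4 dx = 13312/5;  ∫_0^4 6*x^3 dx = 384;
    ∫_0^4 9*x^2 dx = 192.
  Sum: 262144/9 + 32768 + 98304/7 + 20480/3 + 13312/5 + 384 + 192 = 27091136/315.
  ∫_0^4 u'(x)^2 dx = ∫_0^4 (16*x^6 + 48*x^5 + 52*x^4 + 48*x^3 + 40*x^2 + 12*x + 9) dx. Term by term:
    ∫_0^4 16*x^6 dx = 262144/7;  ∫_0^4 48*x^5 dx = 32768;  ∫_0^4 52*x^4 dx = 53248/5;
    ∫_0^4 48*x^3 dx = 3072;  ∫_0^4 40*x^2 dx = 2560/3;  ∫_0^4 12*x dx = 96;
    ∫_0^4 9 dx = 36.
  Sum: 262144/7 + 32768 + 53248/5 + 3072 + 2560/3 + 96 + 36 = 8917028/105.
Adding: ||u||_{H^1}^2 = 27091136/315 + 8917028/105 = 10768444/63.


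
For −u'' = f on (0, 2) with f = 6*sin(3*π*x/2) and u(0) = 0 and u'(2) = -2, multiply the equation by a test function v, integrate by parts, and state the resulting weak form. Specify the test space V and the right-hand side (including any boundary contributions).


V = {v ∈ H^1(0, 2) : v(0) = 0} (test functions vanish at x = 0 where u is specified); weak form: ∫_0^2 u'v' dx = ∫_0^2 (6*sin(3*π*x/2)) v dx − 2·v(2) for all v ∈ V.

Multiply both sides by a test function v and integrate from 0 to 2:
  ∫_0^2 −u''(x) v(x) dx = ∫_0^2 f(x) v(x) dx.
Integrate the LHS by parts once:
  ∫_0^2 −u'' v dx = −[u'(x) v(x)]_0^2 + ∫_0^2 u'(x) v'(x) dx.
Thus ∫_0^2 u'(x) v'(x) dx = ∫_0^2 f(x) v(x) dx + [u'(x) v(x)]_0^2.
Choose V so that boundary terms are either known or forced to vanish.
Mixed BC: u(0) = 0 (Dirichlet) and u'(2) = -2 (Neumann). Define V = {v ∈ H^1(0, 2) : v(0) = 0}. Then [u' v]_0^2 = u'(2)·v(2) − u'(0)·0 = − 2·v(2).
Weak formulation: find u (satisfying any essential BC) such that ∫_0^2 u'(x) v'(x) dx = ∫_0^2 f v dx − 2·v(2) for all v ∈ V (Dirichlet at 0 absorbed into V; Neumann datum at x = 2 contributes the boundary term).
Substituting f(x) = 6*sin(3*π*x/2), the right-hand side is ∫_0^2 (6*sin(3*π*x/2)) v dx − 2·v(2).


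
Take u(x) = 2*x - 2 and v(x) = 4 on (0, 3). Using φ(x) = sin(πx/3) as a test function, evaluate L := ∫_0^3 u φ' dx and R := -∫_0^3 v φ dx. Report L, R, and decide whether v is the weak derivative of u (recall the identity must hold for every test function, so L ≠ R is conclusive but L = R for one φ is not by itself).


LHS = -12/π, RHS = -24/π. No, v is not the weak derivative of u.

u(x) = 2*x - 2, classical derivative u'(x) = 2.
φ(x) = sin(πx/3), so φ'(x) = π*cos(π*x/3)/3.
Note φ(0) = φ(3) = 0, so the boundary term u·φ vanishes.
LHS = ∫_0^3 u(x) φ'(x) dx = ∫_0^3 (2*π*x*cos(π*x/3)/3 - 2*π*cos(π*x/3)/3) dx. Term by term:
  ∫_0^3 -2*π*cos(π*x/3)/3 dx = 0;  ∫_0^3 2*π*x*cos(π*x/3)/3 dx = -12/π.
Sum: 0 − 12/π = -12/π.
So LHS = -12/π.
∫_0^3 v(x) φ(x) dx = ∫_0^3 (4*sin(π*x/3)) dx. Term by term:
  ∫_0^3 4*sin(π*x/3) dx = 24/π.
So RHS = -∫_0^3 v(x) φ(x) dx = -24/π.
LHS − RHS = 12/π ≠ 0, so the identity fails.
(For a valid weak derivative the identity must hold for EVERY test function, in particular this one. The failure shows v is NOT the weak derivative of u.)
Correct weak derivative would be u'(x) = 2.


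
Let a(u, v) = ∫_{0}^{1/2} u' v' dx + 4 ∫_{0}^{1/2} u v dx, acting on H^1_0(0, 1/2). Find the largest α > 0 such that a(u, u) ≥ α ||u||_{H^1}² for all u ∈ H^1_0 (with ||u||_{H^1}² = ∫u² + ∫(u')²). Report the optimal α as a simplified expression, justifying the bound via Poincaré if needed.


α = 1

Coercivity of a(·,·) on H^1_0(0, 1/2) means a(u, u) ≥ α ||u||_{H^1}² for every u ∈ H^1_0.
The interval has length L = 1/2, and Poincaré/coercivity depend only on L. Here a(u, u) = ∫(u')² + (4)·∫u².
Here c = 4 ≥ 1, so a(u,u) = ∫(u')² + c∫u² ≥ ∫(u')² + ∫u² = ||u||_{H^1}², i.e. α = 1 works. No larger α is possible: a(u,u) ≥ α||u||_{H^1}² means (1−α)∫(u')² ≥ (α−c)∫u², and for the modes u_n = sin(nπ(x−x₀)/L) (x₀ the left endpoint) one has ∫u_n²/∫(u_n')² = (L/(nπ))² → 0, so a(u_n,u_n)/||u_n||_{H^1}² → 1. Hence the optimal constant is α = 1.
Therefore α = 1.


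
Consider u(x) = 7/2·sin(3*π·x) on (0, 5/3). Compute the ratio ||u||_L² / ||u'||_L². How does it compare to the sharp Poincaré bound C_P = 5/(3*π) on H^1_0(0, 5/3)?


||u||_L² / ||u'||_L² = 1/(3*π) < C_P = 5/(3*π).

u(x) = 7/2·sin(3*π·x), so u'(x) = 21*π*cos(3*π*x)/2.
Writing u(x) = A·sin(kπx/L) with A = 7/2 and k = 5, use ∫_0^L sin²(kπx/L) dx = L/2 and ∫_0^L cos²(kπx/L) dx = L/2.
u² = 49/4·sin²(3*π·x) and (u')² = 441*π^2/4·cos²(3*π·x), and each of sin², cos² integrates to L/2 = 5/6 over (0, 5/3).
∫_0^5/3 u² dx = 245/24, so ||u||_L² = 7*sqrt(30)/12.
∫_0^5/3 (u')² dx = 735*π^2/8, so ||u'||_L² = 7*sqrt(30)*π/4.
Ratio ||u||_L² / ||u'||_L² = 1/(3*π).
Sharp Poincaré constant on H^1_0(0, 5/3) is C_P = L/π = 5/(3*π), achieved by sin(3*π/5·x).
This is the k = 5 harmonic; the ratio L/(kπ) is strictly less than C_P = L/π, consistent with the sharp inequality ||u||_L² ≤ C_P ||u'||_L².


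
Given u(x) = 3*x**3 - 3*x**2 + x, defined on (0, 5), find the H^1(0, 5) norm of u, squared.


||u||_{H^1}^2 = 4112035/42

The H^1 norm (squared) on an interval (0, L) is
  ||u||_{H^1}^2 = ∫_0^L u(x)^2 dx + ∫_0^L u'(x)^2 dx.
Compute u'(x) = 9*x**2 - 6*x + 1.
Then u(x)^2 = 9*x**6 - 18*x**5 + 15*x**4 - 6*x**3 + x**2 and u'(x)^2 = 81*x**4 - 108*x**3 + 54*x**2 - 12*x + 1.
Integrate each monomial from 0 to 5 using ∫_0^5 c·x^n dx = c·5^(n+1)/(n+1):
  ∫_0^5 u(x)^2 dx = ∫_0^5 (9*x^6 - 18*x^5 + 15*x^4 - 6*x^3 + x^2) dx. Term by term:
    ∫_0^5 9*x^6 dx = 703125/7;  ∫_0^5 -18*x^5 dx = -46875;  ∫_0^5 15*x^4 dx = 9375;
    ∫_0^5 -6*x^3 dx = -1875/2;  ∫_0^5 x^2 dx = 125/3.
  Sum: 703125/7 − 46875 + 9375 − 1875/2 + 125/3 = 2606125/42.
  ∫_0^5 u'(x)^2 dx = ∫_0^5 (81*x^4 - 108*x^3 + 54*x^2 - 12*x + 1) dx. Term by term:
    ∫_0^5 81*x^4 dx = 50625;  ∫_0^5 -108*x^3 dx = -16875;  ∫_0^5 54*x^2 dx = 2250;
    ∫_0^5 -12*x dx = -150;  ∫_0^5 1 dx = 5.
  Sum: 50625 − 16875 + 2250 − 150 + 5 = 35855.
Adding: ||u||_{H^1}^2 = 2606125/42 + 35855 = 4112035/42.


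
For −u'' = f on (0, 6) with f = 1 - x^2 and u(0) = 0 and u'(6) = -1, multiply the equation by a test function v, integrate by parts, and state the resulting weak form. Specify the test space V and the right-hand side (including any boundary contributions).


V = {v ∈ H^1(0, 6) : v(0) = 0} (test functions vanish at x = 0 where u is specified); weak form: ∫_0^6 u'v' dx = ∫_0^6 (1 - x^2) v dx − v(6) for all v ∈ V.

Multiply both sides by a test function v and integrate from 0 to 6:
  ∫_0^6 −u''(x) v(x) dx = ∫_0^6 f(x) v(x) dx.
Integrate the LHS by parts once:
  ∫_0^6 −u'' v dx = −[u'(x) v(x)]_0^6 + ∫_0^6 u'(x) v'(x) dx.
Thus ∫_0^6 u'(x) v'(x) dx = ∫_0^6 f(x) v(x) dx + [u'(x) v(x)]_0^6.
Choose V so that boundary terms are either known or forced to vanish.
Mixed BC: u(0) = 0 (Dirichlet) and u'(6) = -1 (Neumann). Define V = {v ∈ H^1(0, 6) : v(0) = 0}. Then [u' v]_0^6 = u'(6)·v(6) − u'(0)·0 = − v(6).
Weak formulation: find u (satisfying any essential BC) such that ∫_0^6 u'(x) v'(x) dx = ∫_0^6 f v dx − v(6) for all v ∈ V (Dirichlet at 0 absorbed into V; Neumann datum at x = 6 contributes the boundary term).
Substituting f(x) = 1 - x^2, the right-hand side is ∫_0^6 (1 - x^2) v dx − v(6).


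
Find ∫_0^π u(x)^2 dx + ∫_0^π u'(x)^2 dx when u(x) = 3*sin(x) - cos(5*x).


||u||_{H^1(0,π)}^2 = 22*π

u'(x) = 5*sin(5*x) + 3*cos(x).
Expand u² and (u')² and integrate term by term on (0, π), using: for integers n ≥ 1, ∫_0^π sin²(nx) dx = ∫_0^π cos²(nx) dx = π/2; for n ≠ n', ∫_0^π sin(nx)sin(n'x) dx = ∫_0^π cos(nx)cos(n'x) dx = 0; and by product-to-sum, ∫_0^π sin(nx)cos(n'x) dx = ½∫_0^π [sin((n+n')x) + sin((n−n')x)] dx, which is 0 when n+n' is even and 2n/(n²−n'²) when n+n' is odd (it need not vanish on (0, π)).
  u² squared terms: (-1)²·∫cos(5x)² dx = 1·π/2 = π/2;  (3)²·∫sin(x)² dx = 9·π/2 = 9*π/2.
  u² cross terms: 2·(-1)·(3)·∫cos(5x)·sin(x) dx = -6·(0) = 0.
  So ∫_0^π u² dx = π/2 + 9*π/2 + 0 = 5*π.
  (u')² squared terms: (3)²·∫cos(x)² dx = 9·π/2 = 9*π/2;  (5)²·∫sin(5x)² dx = 25·π/2 = 25*π/2.
  (u')² cross terms: 2·(3)·(5)·∫cos(x)·sin(5x) dx = 30·(0) = 0.
  So ∫_0^π (u')² dx = 9*π/2 + 25*π/2 + 0 = 17*π.
||u||_{H^1}^2 = (5*π) + (17*π) = 22*π.


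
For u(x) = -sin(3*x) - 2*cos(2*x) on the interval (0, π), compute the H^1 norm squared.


||u||_{H^1(0,π)}^2 = 24 + 15*π

u'(x) = 4*sin(2*x) - 3*cos(3*x).
Expand u² and (u')² and integrate term by term on (0, π), using: for integers n ≥ 1, ∫_0^π sin²(nx) dx = ∫_0^π cos²(nx) dx = π/2; for n ≠ n', ∫_0^π sin(nx)sin(n'x) dx = ∫_0^π cos(nx)cos(n'x) dx = 0; and by product-to-sum, ∫_0^π sin(nx)cos(n'x) dx = ½∫_0^π [sin((n+n')x) + sin((n−n')x)] dx, which is 0 when n+n' is even and 2n/(n²−n'²) when n+n' is odd (it need not vanish on (0, π)).
  u² squared terms: (-1)²·∫sin(3x)² dx = 1·π/2 = π/2;  (-2)²·∫cos(2x)² dx = 4·π/2 = 2*π.
  u² cross terms: 2·(-1)·(-2)·∫sin(3x)·cos(2x) dx = 4·(6/5) = 24/5.
  So ∫_0^π u² dx = π/2 + 2*π + 24/5 = 24/5 + 5*π/2.
  (u')² squared terms: (-3)²·∫cos(3x)² dx = 9·π/2 = 9*π/2;  (4)²·∫sin(2x)² dx = 16·π/2 = 8*π.
  (u')² cross terms: 2·(-3)·(4)·∫cos(3x)·sin(2x) dx = -24·(-4/5) = 96/5.
  So ∫_0^π (u')² dx = 9*π/2 + 8*π + 96/5 = 96/5 + 25*π/2.
||u||_{H^1}^2 = (24/5 + 5*π/2) + (96/5 + 25*π/2) = 24 + 15*π.


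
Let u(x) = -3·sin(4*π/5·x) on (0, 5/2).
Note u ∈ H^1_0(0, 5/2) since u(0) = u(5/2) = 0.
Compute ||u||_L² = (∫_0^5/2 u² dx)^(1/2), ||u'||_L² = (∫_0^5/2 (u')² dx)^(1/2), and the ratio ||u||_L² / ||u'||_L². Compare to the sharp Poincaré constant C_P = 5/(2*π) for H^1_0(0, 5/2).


||u||_L² / ||u'||_L² = 5/(4*π) < C_P = 5/(2*π).

u(x) = -3·sin(4*π/5·x), so u'(x) = -12*π*cos(4*π*x/5)/5.
Writing u(x) = A·sin(kπx/L) with A = -3 and k = 2, use ∫_0^L sin²(kπx/L) dx = L/2 and ∫_0^L cos²(kπx/L) dx = L/2.
u² = 9·sin²(4*π/5·x) and (u')² = 144*π^2/25·cos²(4*π/5·x), and each of sin², cos² integrates to L/2 = 5/4 over (0, 5/2).
∫_0^5/2 u² dx = 45/4, so ||u||_L² = 3*sqrt(5)/2.
∫_0^5/2 (u')² dx = 36*π^2/5, so ||u'||_L² = 6*sqrt(5)*π/5.
Ratio ||u||_L² / ||u'||_L² = 5/(4*π).
Sharp Poincaré constant on H^1_0(0, 5/2) is C_P = L/π = 5/(2*π), achieved by sin(2*π/5·x).
This is the k = 2 harmonic; the ratio L/(kπ) is strictly less than C_P = L/π, consistent with the sharp inequality ||u||_L² ≤ C_P ||u'||_L².


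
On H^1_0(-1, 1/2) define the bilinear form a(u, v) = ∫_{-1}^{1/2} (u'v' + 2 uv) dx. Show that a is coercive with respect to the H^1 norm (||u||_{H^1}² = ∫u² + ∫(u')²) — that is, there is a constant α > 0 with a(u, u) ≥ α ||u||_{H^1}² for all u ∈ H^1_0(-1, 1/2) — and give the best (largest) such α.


α = 1

Coercivity of a(·,·) on H^1_0(-1, 1/2) means a(u, u) ≥ α ||u||_{H^1}² for every u ∈ H^1_0.
The interval has length L = 3/2, and Poincaré/coercivity depend only on L. Here a(u, u) = ∫(u')² + (2)·∫u².
Here c = 2 ≥ 1, so a(u,u) = ∫(u')² + c∫u² ≥ ∫(u')² + ∫u² = ||u||_{H^1}², i.e. α = 1 works. No larger α is possible: a(u,u) ≥ α||u||_{H^1}² means (1−α)∫(u')² ≥ (α−c)∫u², and for the modes u_n = sin(nπ(x−x₀)/L) (x₀ the left endpoint) one has ∫u_n²/∫(u_n')² = (L/(nπ))² → 0, so a(u_n,u_n)/||u_n||_{H^1}² → 1. Hence the optimal constant is α = 1.
Therefore α = 1.


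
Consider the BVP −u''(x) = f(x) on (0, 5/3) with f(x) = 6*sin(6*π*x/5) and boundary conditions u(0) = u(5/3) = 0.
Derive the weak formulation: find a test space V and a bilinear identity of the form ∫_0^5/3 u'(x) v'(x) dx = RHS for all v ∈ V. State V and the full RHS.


V = H^1_0(0, 5/3) (so v(0) = v(5/3) = 0); weak form: ∫_0^5/3 u'v' dx = ∫_0^5/3 (6*sin(6*π*x/5)) v dx for all v ∈ V.

Multiply both sides by a test function v and integrate from 0 to 5/3:
  ∫_0^5/3 −u''(x) v(x) dx = ∫_0^5/3 f(x) v(x) dx.
Integrate the LHS by parts once:
  ∫_0^5/3 −u'' v dx = −[u'(x) v(x)]_0^5/3 + ∫_0^5/3 u'(x) v'(x) dx.
Thus ∫_0^5/3 u'(x) v'(x) dx = ∫_0^5/3 f(x) v(x) dx + [u'(x) v(x)]_0^5/3.
Choose V so that boundary terms are either known or forced to vanish.
u is Dirichlet: u(0) = u(5/3) = 0. Let V = H^1_0(0, 5/3); then v(0) = v(5/3) = 0, and [u' v]_0^5/3 = 0.
Weak formulation: find u (satisfying any essential BC) such that ∫_0^5/3 u'(x) v'(x) dx = ∫_0^5/3 f v dx for all v ∈ V.
Substituting f(x) = 6*sin(6*π*x/5), the right-hand side is ∫_0^5/3 (6*sin(6*π*x/5)) v dx.


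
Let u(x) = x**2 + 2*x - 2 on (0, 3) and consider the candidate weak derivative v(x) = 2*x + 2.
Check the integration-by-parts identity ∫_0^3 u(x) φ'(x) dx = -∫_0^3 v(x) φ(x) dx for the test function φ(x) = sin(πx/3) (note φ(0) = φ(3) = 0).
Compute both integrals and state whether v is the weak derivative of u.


LHS = -30/π, RHS = -30/π. Yes, v = u' weakly.

u(x) = x**2 + 2*x - 2, classical derivative u'(x) = 2*x + 2.
φ(x) = sin(πx/3), so φ'(x) = π*cos(π*x/3)/3.
Note φ(0) = φ(3) = 0, so the boundary term u·φ vanishes.
LHS = ∫_0^3 u(x) φ'(x) dx = ∫_0^3 (π*x^2*cos(π*x/3)/3 + 2*π*x*cos(π*x/3)/3 - 2*π*cos(π*x/3)/3) dx. Term by term:
  ∫_0^3 -2*π*cos(π*x/3)/3 dx = 0;  ∫_0^3 π*x^2*cos(π*x/3)/3 dx = -18/π;  ∫_0^3 2*π*x*cos(π*x/3)/3 dx = -12/π.
Sum: 0 − 18/π − 12/π = -30/π.
So LHS = -30/π.
∫_0^3 v(x) φ(x) dx = ∫_0^3 (2*x*sin(π*x/3) + 2*sin(π*x/3)) dx. Term by term:
  ∫_0^3 2*sin(π*x/3) dx = 12/π;  ∫_0^3 2*x*sin(π*x/3) dx = 18/π.
Sum: 12/π + 18/π = 30/π.
So RHS = -∫_0^3 v(x) φ(x) dx = -30/π.
LHS = RHS, so the identity holds for this test φ.
Moreover u is smooth here and v(x) = u'(x) = 2*x + 2 pointwise, so the identity holds for every test function. Hence v is the weak derivative of u.


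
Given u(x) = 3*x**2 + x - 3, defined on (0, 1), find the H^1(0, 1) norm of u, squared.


||u||_{H^1}^2 = 679/30

The H^1 norm (squared) on an interval (0, L) is
  ||u||_{H^1}^2 = ∫_0^L u(x)^2 dx + ∫_0^L u'(x)^2 dx.
Compute u'(x) = 6*x + 1.
Then u(x)^2 = 9*x**4 + 6*x**3 - 17*x**2 - 6*x + 9 and u'(x)^2 = 36*x**2 + 12*x + 1.
Integrate each monomial from 0 to 1 using ∫_0^1 c·x^n dx = c·1^(n+1)/(n+1):
  ∫_0^1 u(x)^2 dx = ∫_0^1 (9*x^4 + 6*x^3 - 17*x^2 - 6*x + 9) dx. Term by term:
    ∫_0^1 9*x^4 dx = 9/5;  ∫_0^1 6*x^3 dx = 3/2;  ∫_0^1 -17*x^2 dx = -17/3;
    ∫_0^1 -6*x dx = -3;  ∫_0^1 9 dx = 9.
  Sum: 9/5 + 3/2 − 17/3 − 3 + 9 = 109/30.
  ∫_0^1 u'(x)^2 dx = ∫_0^1 (36*x^2 + 12*x + 1) dx. Term by term:
    ∫_0^1 36*x^2 dx = 12;  ∫_0^1 12*x dx = 6;  ∫_0^1 1 dx = 1.
  Sum: 12 + 6 + 1 = 19.
Adding: ||u||_{H^1}^2 = 109/30 + 19 = 679/30.


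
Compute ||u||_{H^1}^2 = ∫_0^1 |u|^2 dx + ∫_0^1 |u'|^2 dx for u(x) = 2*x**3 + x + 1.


||u||_{H^1}^2 = 355/21

The H^1 norm (squared) on an interval (0, L) is
  ||u||_{H^1}^2 = ∫_0^L u(x)^2 dx + ∫_0^L u'(x)^2 dx.
Compute u'(x) = 6*x**2 + 1.
Then u(x)^2 = 4*x**6 + 4*x**4 + 4*x**3 + x**2 + 2*x + 1 and u'(x)^2 = 36*x**4 + 12*x**2 + 1.
Integrate each monomial from 0 to 1 using ∫_0^1 c·x^n dx = c·1^(n+1)/(n+1):
  ∫_0^1 u(x)^2 dx = ∫_0^1 (4*x^6 + 4*x^4 + 4*x^3 + x^2 + 2*x + 1) dx. Term by term:
    ∫_0^1 4*x^6 dx = 4/7;  ∫_0^1 4*x^4 dx = 4/5;  ∫_0^1 4*x^3 dx = 1;
    ∫_0^1 x^2 dx = 1/3;  ∫_0^1 2*x dx = 1;  ∫_0^1 1 dx = 1.
  Sum: 4/7 + 4/5 + 1 + 1/3 + 1 + 1 = 494/105.
  ∫_0^1 u'(x)^2 dx = ∫_0^1 (36*x^4 + 12*x^2 + 1) dx. Term by term:
    ∫_0^1 36*x^4 dx = 36/5;  ∫_0^1 12*x^2 dx = 4;  ∫_0^1 1 dx = 1.
  Sum: 36/5 + 4 + 1 = 61/5.
Adding: ||u||_{H^1}^2 = 494/105 + 61/5 = 355/21.


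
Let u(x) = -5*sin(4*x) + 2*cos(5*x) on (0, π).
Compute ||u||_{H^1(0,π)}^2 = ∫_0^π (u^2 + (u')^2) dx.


||u||_{H^1(0,π)}^2 = 4160/9 + 529*π/2

u'(x) = -10*sin(5*x) - 20*cos(4*x).
Expand u² and (u')² and integrate term by term on (0, π), using: for integers n ≥ 1, ∫_0^π sin²(nx) dx = ∫_0^π cos²(nx) dx = π/2; for n ≠ n', ∫_0^π sin(nx)sin(n'x) dx = ∫_0^π cos(nx)cos(n'x) dx = 0; and by product-to-sum, ∫_0^π sin(nx)cos(n'x) dx = ½∫_0^π [sin((n+n')x) + sin((n−n')x)] dx, which is 0 when n+n' is even and 2n/(n²−n'²) when n+n' is odd (it need not vanish on (0, π)).
  u² squared terms: (-5)²·∫sin(4x)² dx = 25·π/2 = 25*π/2;  (2)²·∫cos(5x)² dx = 4·π/2 = 2*π.
  u² cross terms: 2·(-5)·(2)·∫sin(4x)·cos(5x) dx = -20·(-8/9) = 160/9.
  So ∫_0^π u² dx = 25*π/2 + 2*π + 160/9 = 160/9 + 29*π/2.
  (u')² squared terms: (-20)²·∫cos(4x)² dx = 400·π/2 = 200*π;  (-10)²·∫sin(5x)² dx = 100·π/2 = 50*π.
  (u')² cross terms: 2·(-20)·(-10)·∫cos(4x)·sin(5x) dx = 400·(10/9) = 4000/9.
  So ∫_0^π (u')² dx = 200*π + 50*π + 4000/9 = 4000/9 + 250*π.
||u||_{H^1}^2 = (160/9 + 29*π/2) + (4000/9 + 250*π) = 4160/9 + 529*π/2.


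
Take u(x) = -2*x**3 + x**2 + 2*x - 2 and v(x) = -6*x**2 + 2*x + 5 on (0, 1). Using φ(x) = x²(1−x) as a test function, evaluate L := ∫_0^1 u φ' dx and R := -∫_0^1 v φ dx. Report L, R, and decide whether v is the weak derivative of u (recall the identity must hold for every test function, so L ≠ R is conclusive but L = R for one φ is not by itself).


LHS = -1/15, RHS = -19/60. No, v is not the weak derivative of u.

u(x) = -2*x**3 + x**2 + 2*x - 2, classical derivative u'(x) = -6*x**2 + 2*x + 2.
φ(x) = x²(1−x), so φ'(x) = x*(2 - 3*x).
Note φ(0) = φ(1) = 0, so the boundary term u·φ vanishes.
LHS = ∫_0^1 u(x) φ'(x) dx = ∫_0^1 (6*x^5 - 7*x^4 - 4*x^3 + 10*x^2 - 4*x) dx. Term by term:
  ∫_0^1 6*x^5 dx = 1;  ∫_0^1 -7*x^4 dx = -7/5;  ∫_0^1 -4*x^3 dx = -1;
  ∫_0^1 10*x^2 dx = 10/3;  ∫_0^1 -4*x dx = -2.
Sum: 1 − 7/5 − 1 + 10/3 − 2 = -1/15.
So LHS = -1/15.
∫_0^1 v(x) φ(x) dx = ∫_0^1 (6*x^5 - 8*x^4 - 3*x^3 + 5*x^2) dx. Term by term:
  ∫_0^1 6*x^5 dx = 1;  ∫_0^1 -8*x^4 dx = -8/5;  ∫_0^1 -3*x^3 dx = -3/4;
  ∫_0^1 5*x^2 dx = 5/3.
Sum: 1 − 8/5 − 3/4 + 5/3 = 19/60.
So RHS = -∫_0^1 v(x) φ(x) dx = -19/60.
LHS − RHS = 1/4 ≠ 0, so the identity fails.
(For a valid weak derivative the identity must hold for EVERY test function, in particular this one. The failure shows v is NOT the weak derivative of u.)
Correct weak derivative would be u'(x) = -6*x**2 + 2*x + 2.


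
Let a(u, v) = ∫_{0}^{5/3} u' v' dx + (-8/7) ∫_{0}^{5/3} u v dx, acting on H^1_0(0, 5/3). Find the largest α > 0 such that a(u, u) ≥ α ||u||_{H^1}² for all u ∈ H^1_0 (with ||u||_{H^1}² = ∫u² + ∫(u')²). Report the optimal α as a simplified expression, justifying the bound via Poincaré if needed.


α = (-200 + 63*π^2)/(7*(25 + 9*π^2))

Coercivity of a(·,·) on H^1_0(0, 5/3) means a(u, u) ≥ α ||u||_{H^1}² for every u ∈ H^1_0.
The interval has length L = 5/3, and Poincaré/coercivity depend only on L. Here a(u, u) = ∫(u')² + (-8/7)·∫u².
Here c = -8/7 < 0 with |c| < (π/L)² = 9*π^2/25, so coercivity still holds. The condition a(u,u) ≥ α||u||_{H^1}² reads (1−α)∫(u')² ≥ (α−c)∫u². Any admissible α is ≤ 1 (rapidly oscillating u have ∫u²/∫(u')² → 0), and α = 1 would force 0 ≥ (1−c)∫u², impossible since c < 1; so 1−α > 0. By the sharp Poincaré inequality on H^1_0 of an interval of length L, ∫(u')² ≥ (π/L)²∫u² with equality for the first sine mode sin(π(x−x₀)/L) (x₀ the left endpoint), so the inequality holds for all u iff (1−α)(π/L)² ≥ α − c, i.e. α ≤ ((π/L)² + c)/((π/L)² + 1) = (1 + c(L/π)²)/(1 + (L/π)²). (Direct route, valid since c ≤ 0: Poincaré gives c∫u² ≥ c(L/π)²∫(u')², so a(u,u) ≥ (1 + c(L/π)²)∫(u')², while ||u||_{H^1}² ≤ (1 + (L/π)²)∫(u')²; dividing yields the same α.) With (π/L)² = 9*π^2/25 and c = -8/7, the largest admissible constant is α = ((π/L)² + c)/((π/L)² + 1).
Simplifying, α = (-200 + 63*π^2)/(7*(25 + 9*π^2)).


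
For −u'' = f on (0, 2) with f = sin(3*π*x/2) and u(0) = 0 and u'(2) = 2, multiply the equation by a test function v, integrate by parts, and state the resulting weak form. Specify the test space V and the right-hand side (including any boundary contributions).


V = {v ∈ H^1(0, 2) : v(0) = 0} (test functions vanish at x = 0 where u is specified); weak form: ∫_0^2 u'v' dx = ∫_0^2 (sin(3*π*x/2)) v dx + 2·v(2) for all v ∈ V.

Multiply both sides by a test function v and integrate from 0 to 2:
  ∫_0^2 −u''(x) v(x) dx = ∫_0^2 f(x) v(x) dx.
Integrate the LHS by parts once:
  ∫_0^2 −u'' v dx = −[u'(x) v(x)]_0^2 + ∫_0^2 u'(x) v'(x) dx.
Thus ∫_0^2 u'(x) v'(x) dx = ∫_0^2 f(x) v(x) dx + [u'(x) v(x)]_0^2.
Choose V so that boundary terms are either known or forced to vanish.
Mixed BC: u(0) = 0 (Dirichlet) and u'(2) = 2 (Neumann). Define V = {v ∈ H^1(0, 2) : v(0) = 0}. Then [u' v]_0^2 = u'(2)·v(2) − u'(0)·0 = 2·v(2).
Weak formulation: find u (satisfying any essential BC) such that ∫_0^2 u'(x) v'(x) dx = ∫_0^2 f v dx + 2·v(2) for all v ∈ V (Dirichlet at 0 absorbed into V; Neumann datum at x = 2 contributes the boundary term).
Substituting f(x) = sin(3*π*x/2), the right-hand side is ∫_0^2 (sin(3*π*x/2)) v dx + 2·v(2).


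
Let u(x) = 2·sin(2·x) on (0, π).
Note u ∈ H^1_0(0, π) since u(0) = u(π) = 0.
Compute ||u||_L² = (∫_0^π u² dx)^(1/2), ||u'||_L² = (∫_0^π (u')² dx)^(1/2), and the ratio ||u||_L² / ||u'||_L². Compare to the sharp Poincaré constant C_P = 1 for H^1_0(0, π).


||u||_L² / ||u'||_L² = 1/2 < C_P = 1.

u(x) = 2·sin(2·x), so u'(x) = 4*cos(2*x).
Writing u(x) = A·sin(kπx/L) with A = 2 and k = 2, use ∫_0^L sin²(kπx/L) dx = L/2 and ∫_0^L cos²(kπx/L) dx = L/2.
u² = 4·sin²(2·x) and (u')² = 16·cos²(2·x), and each of sin², cos² integrates to L/2 = π/2 over (0, π).
∫_0^π u² dx = 2*π, so ||u||_L² = sqrt(2)*sqrt(π).
∫_0^π (u')² dx = 8*π, so ||u'||_L² = 2*sqrt(2)*sqrt(π).
Ratio ||u||_L² / ||u'||_L² = 1/2.
Sharp Poincaré constant on H^1_0(0, π) is C_P = L/π = 1, achieved by sin(x).
This is the k = 2 harmonic; the ratio L/(kπ) is strictly less than C_P = L/π, consistent with the sharp inequality ||u||_L² ≤ C_P ||u'||_L².


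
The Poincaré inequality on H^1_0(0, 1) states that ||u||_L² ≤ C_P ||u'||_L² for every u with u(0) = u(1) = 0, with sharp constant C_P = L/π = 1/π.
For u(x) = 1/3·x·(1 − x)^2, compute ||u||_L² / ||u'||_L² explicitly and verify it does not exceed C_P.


||u||_L² / ||u'||_L² = sqrt(14)/14 < C_P = 1/π.

u(x) = 1/3·x·(1 − x)^2, so u'(x) = (x - 1)*(3*x - 1)/3.
u(x) = 1/3·x·(1 − x)^2 vanishes at x = 0 and x = 1, so u ∈ H^1_0(0, 1). Differentiate via the product rule and integrate the resulting polynomials term by term.
  ∫_0^1 u² dx = ∫_0^1 (x^6/9 - 4*x^5/9 + 2*x^4/3 - 4*x^3/9 + x^2/9) dx. Term by term:
    ∫_0^1 x^6/9 dx = 1/63;  ∫_0^1 -4*x^5/9 dx = -2/27;  ∫_0^1 2*x^4/3 dx = 2/15;
    ∫_0^1 -4*x^3/9 dx = -1/9;  ∫_0^1 x^2/9 dx = 1/27.
  Sum: 1/63 − 2/27 + 2/15 − 1/9 + 1/27 = 1/945.
  ∫_0^1 (u')² dx = ∫_0^1 (x^4 - 8*x^3/3 + 22*x^2/9 - 8*x/9 + 1/9) dx. Term by term:
    ∫_0^1 x^4 dx = 1/5;  ∫_0^1 -8*x^3/3 dx = -2/3;  ∫_0^1 22*x^2/9 dx = 22/27;
    ∫_0^1 -8*x/9 dx = -4/9;  ∫_0^1 1/9 dx = 1/9.
  Sum: 1/5 − 2/3 + 22/27 − 4/9 + 1/9 = 2/135.
∫_0^1 u² dx = 1/945, so ||u||_L² = sqrt(105)/315.
∫_0^1 (u')² dx = 2/135, so ||u'||_L² = sqrt(30)/45.
Ratio ||u||_L² / ||u'||_L² = sqrt(14)/14.
Sharp Poincaré constant on H^1_0(0, 1) is C_P = L/π = 1/π, achieved by sin(π·x).
A polynomial bump cannot attain the sharp Poincaré constant (only the first sine eigenfunction does), so the ratio is strictly less than C_P, consistent with ||u||_L² ≤ C_P ||u'||_L².


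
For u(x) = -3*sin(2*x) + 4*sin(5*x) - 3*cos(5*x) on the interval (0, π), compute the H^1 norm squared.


||u||_{H^1(0,π)}^2 = -624/7 + 695*π/2

u'(x) = 15*sin(5*x) - 6*cos(2*x) + 20*cos(5*x).
Expand u² and (u')² and integrate term by term on (0, π), using: for integers n ≥ 1, ∫_0^π sin²(nx) dx = ∫_0^π cos²(nx) dx = π/2; for n ≠ n', ∫_0^π sin(nx)sin(n'x) dx = ∫_0^π cos(nx)cos(n'x) dx = 0; and by product-to-sum, ∫_0^π sin(nx)cos(n'x) dx = ½∫_0^π [sin((n+n')x) + sin((n−n')x)] dx, which is 0 when n+n' is even and 2n/(n²−n'²) when n+n' is odd (it need not vanish on (0, π)).
  u² squared terms: (-3)²·∫cos(5x)² dx = 9·π/2 = 9*π/2;  (-3)²·∫sin(2x)² dx = 9·π/2 = 9*π/2;  (4)²·∫sin(5x)² dx = 16·π/2 = 8*π.
  u² cross terms: 2·(-3)·(-3)·∫cos(5x)·sin(2x) dx = 18·(-4/21) = -24/7;  2·(-3)·(4)·∫cos(5x)·sin(5x) dx = -24·(0) = 0;  2·(-3)·(4)·∫sin(2x)·sin(5x) dx = -24·(0) = 0.
  So ∫_0^π u² dx = 9*π/2 + 9*π/2 + 8*π − 24/7 + 0 + 0 = -24/7 + 17*π.
  (u')² squared terms: (-6)²·∫cos(2x)² dx = 36·π/2 = 18*π;  (15)²·∫sin(5x)² dx = 225·π/2 = 225*π/2;  (20)²·∫cos(5x)² dx = 400·π/2 = 200*π.
  (u')² cross terms: 2·(-6)·(15)·∫cos(2x)·sin(5x) dx = -180·(10/21) = -600/7;  2·(-6)·(20)·∫cos(2x)·cos(5x) dx = -240·(0) = 0;  2·(15)·(20)·∫sin(5x)·cos(5x) dx = 600·(0) = 0.
  So ∫_0^π (u')² dx = 18*π + 225*π/2 + 200*π − 600/7 + 0 + 0 = -600/7 + 661*π/2.
||u||_{H^1}^2 = (-24/7 + 17*π) + (-600/7 + 661*π/2) = -624/7 + 695*π/2.


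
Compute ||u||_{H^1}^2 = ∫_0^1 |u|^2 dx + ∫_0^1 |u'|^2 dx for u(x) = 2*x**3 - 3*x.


||u||_{H^1}^2 = 188/35

The H^1 norm (squared) on an interval (0, L) is
  ||u||_{H^1}^2 = ∫_0^L u(x)^2 dx + ∫_0^L u'(x)^2 dx.
Compute u'(x) = 6*x**2 - 3.
Then u(x)^2 = 4*x**6 - 12*x**4 + 9*x**2 and u'(x)^2 = 36*x**4 - 36*x**2 + 9.
Integrate each monomial from 0 to 1 using ∫_0^1 c·x^n dx = c·1^(n+1)/(n+1):
  ∫_0^1 u(x)^2 dx = ∫_0^1 (4*x^6 - 12*x^4 + 9*x^2) dx. Term by term:
    ∫_0^1 4*x^6 dx = 4/7;  ∫_0^1 -12*x^4 dx = -12/5;  ∫_0^1 9*x^2 dx = 3.
  Sum: 4/7 − 12/5 + 3 = 41/35.
  ∫_0^1 u'(x)^2 dx = ∫_0^1 (36*x^4 - 36*x^2 + 9) dx. Term by term:
    ∫_0^1 36*x^4 dx = 36/5;  ∫_0^1 -36*x^2 dx = -12;  ∫_0^1 9 dx = 9.
  Sum: 36/5 − 12 + 9 = 21/5.
Adding: ||u||_{H^1}^2 = 41/35 + 21/5 = 188/35.


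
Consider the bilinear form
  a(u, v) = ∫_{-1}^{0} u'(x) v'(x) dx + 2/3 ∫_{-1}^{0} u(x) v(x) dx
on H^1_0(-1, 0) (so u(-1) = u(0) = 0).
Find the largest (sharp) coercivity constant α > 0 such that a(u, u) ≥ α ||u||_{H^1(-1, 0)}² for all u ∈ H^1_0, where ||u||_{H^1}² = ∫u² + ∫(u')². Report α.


α = (2/3 + π^2)/(1 + π^2)

Coercivity of a(·,·) on H^1_0(-1, 0) means a(u, u) ≥ α ||u||_{H^1}² for every u ∈ H^1_0.
The interval has length L = 1, and Poincaré/coercivity depend only on L. Here a(u, u) = ∫(u')² + (2/3)·∫u².
Here 0 < c = 2/3 < 1. The condition a(u,u) ≥ α||u||_{H^1}² reads (1−α)∫(u')² ≥ (α−c)∫u². Any admissible α is ≤ 1 (rapidly oscillating u have ∫u²/∫(u')² → 0), and α = 1 would force 0 ≥ (1−c)∫u², impossible since c < 1; so 1−α > 0. By the sharp Poincaré inequality on H^1_0 of an interval of length L, ∫(u')² ≥ (π/L)²∫u² with equality for the first sine mode sin(π(x−x₀)/L) (x₀ the left endpoint), so the inequality holds for all u iff (1−α)(π/L)² ≥ α − c, i.e. α ≤ ((π/L)² + c)/((π/L)² + 1) = (1 + c(L/π)²)/(1 + (L/π)²). With (π/L)² = π^2 and c = 2/3, the largest admissible constant is α = ((π/L)² + c)/((π/L)² + 1).
Simplifying, α = (2/3 + π^2)/(1 + π^2).


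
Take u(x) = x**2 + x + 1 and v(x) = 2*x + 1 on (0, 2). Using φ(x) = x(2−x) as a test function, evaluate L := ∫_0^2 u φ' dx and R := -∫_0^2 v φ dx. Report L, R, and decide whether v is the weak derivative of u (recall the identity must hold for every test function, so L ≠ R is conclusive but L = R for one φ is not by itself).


LHS = -4, RHS = -4. Yes, v = u' weakly.

u(x) = x**2 + x + 1, classical derivative u'(x) = 2*x + 1.
φ(x) = x(2−x), so φ'(x) = 2 - 2*x.
Note φ(0) = φ(2) = 0, so the boundary term u·φ vanishes.
LHS = ∫_0^2 u(x) φ'(x) dx = ∫_0^2 (2 - 2*x^3) dx. Term by term:
  ∫_0^2 -2*x^3 dx = -8;  ∫_0^2 2 dx = 4.
Sum: -8 + 4 = -4.
So LHS = -4.
∫_0^2 v(x) φ(x) dx = ∫_0^2 (-2*x^3 + 3*x^2 + 2*x) dx. Term by term:
  ∫_0^2 -2*x^3 dx = -8;  ∫_0^2 3*x^2 dx = 8;  ∫_0^2 2*x dx = 4.
Sum: -8 + 8 + 4 = 4.
So RHS = -∫_0^2 v(x) φ(x) dx = -4.
LHS = RHS, so the identity holds for this test φ.
Moreover u is smooth here and v(x) = u'(x) = 2*x + 1 pointwise, so the identity holds for every test function. Hence v is the weak derivative of u.


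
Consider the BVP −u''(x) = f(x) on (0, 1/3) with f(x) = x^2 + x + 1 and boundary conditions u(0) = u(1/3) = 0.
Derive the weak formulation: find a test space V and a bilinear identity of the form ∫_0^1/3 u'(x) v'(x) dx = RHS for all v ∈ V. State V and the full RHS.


V = H^1_0(0, 1/3) (so v(0) = v(1/3) = 0); weak form: ∫_0^1/3 u'v' dx = ∫_0^1/3 (x^2 + x + 1) v dx for all v ∈ V.

Multiply both sides by a test function v and integrate from 0 to 1/3:
  ∫_0^1/3 −u''(x) v(x) dx = ∫_0^1/3 f(x) v(x) dx.
Integrate the LHS by parts once:
  ∫_0^1/3 −u'' v dx = −[u'(x) v(x)]_0^1/3 + ∫_0^1/3 u'(x) v'(x) dx.
Thus ∫_0^1/3 u'(x) v'(x) dx = ∫_0^1/3 f(x) v(x) dx + [u'(x) v(x)]_0^1/3.
Choose V so that boundary terms are either known or forced to vanish.
u is Dirichlet: u(0) = u(1/3) = 0. Let V = H^1_0(0, 1/3); then v(0) = v(1/3) = 0, and [u' v]_0^1/3 = 0.
Weak formulation: find u (satisfying any essential BC) such that ∫_0^1/3 u'(x) v'(x) dx = ∫_0^1/3 f v dx for all v ∈ V.
Substituting f(x) = x^2 + x + 1, the right-hand side is ∫_0^1/3 (x^2 + x + 1) v dx.


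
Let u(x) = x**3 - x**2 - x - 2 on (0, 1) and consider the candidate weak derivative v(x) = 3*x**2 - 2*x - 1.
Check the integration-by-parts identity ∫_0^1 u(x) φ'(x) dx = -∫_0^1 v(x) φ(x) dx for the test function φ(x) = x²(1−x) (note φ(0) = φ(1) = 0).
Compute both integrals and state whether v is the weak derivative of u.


LHS = 1/12, RHS = 1/12. Yes, v = u' weakly.

u(x) = x**3 - x**2 - x - 2, classical derivative u'(x) = 3*x**2 - 2*x - 1.
φ(x) = x²(1−x), so φ'(x) = x*(2 - 3*x).
Note φ(0) = φ(1) = 0, so the boundary term u·φ vanishes.
LHS = ∫_0^1 u(x) φ'(x) dx = ∫_0^1 (-3*x^5 + 5*x^4 + x^3 + 4*x^2 - 4*x) dx. Term by term:
  ∫_0^1 -3*x^5 dx = -1/2;  ∫_0^1 5*x^4 dx = 1;  ∫_0^1 x^3 dx = 1/4;
  ∫_0^1 4*x^2 dx = 4/3;  ∫_0^1 -4*x dx = -2.
Sum: -1/2 + 1 + 1/4 + 4/3 − 2 = 1/12.
So LHS = 1/12.
∫_0^1 v(x) φ(x) dx = ∫_0^1 (-3*x^5 + 5*x^4 - x^3 - x^2) dx. Term by term:
  ∫_0^1 -3*x^5 dx = -1/2;  ∫_0^1 5*x^4 dx = 1;  ∫_0^1 -x^3 dx = -1/4;
  ∫_0^1 -x^2 dx = -1/3.
Sum: -1/2 + 1 − 1/4 − 1/3 = -1/12.
So RHS = -∫_0^1 v(x) φ(x) dx = 1/12.
LHS = RHS, so the identity holds for this test φ.
Moreover u is smooth here and v(x) = u'(x) = 3*x**2 - 2*x - 1 pointwise, so the identity holds for every test function. Hence v is the weak derivative of u.


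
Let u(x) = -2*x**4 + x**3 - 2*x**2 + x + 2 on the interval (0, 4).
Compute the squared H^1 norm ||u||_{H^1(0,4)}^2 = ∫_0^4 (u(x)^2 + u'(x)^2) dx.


||u||_{H^1}^2 = 72028412/315

The H^1 norm (squared) on an interval (0, L) is
  ||u||_{H^1}^2 = ∫_0^L u(x)^2 dx + ∫_0^L u'(x)^2 dx.
Compute u'(x) = -8*x**3 + 3*x**2 - 4*x + 1.
Then u(x)^2 = 4*x**8 - 4*x**7 + 9*x**6 - 8*x**5 - 2*x**4 - 7*x**2 + 4*x + 4 and u'(x)^2 = 64*x**6 - 48*x**5 + 73*x**4 - 40*x**3 + 22*x**2 - 8*x + 1.
Integrate each monomial from 0 to 4 using ∫_0^4 c·x^n dx = c·4^(n+1)/(n+1):
  ∫_0^4 u(x)^2 dx = ∫_0^4 (4*x^8 - 4*x^7 + 9*x^6 - 8*x^5 - 2*x^4 - 7*x^2 + 4*x + 4) dx. Term by term:
    ∫_0^4 4*x^8 dx = 1048576/9;  ∫_0^4 -4*x^7 dx = -32768;  ∫_0^4 9*x^6 dx = 147456/7;
    ∫_0^4 -8*x^5 dx = -16384/3;  ∫_0^4 -2*x^4 dx = -2048/5;  ∫_0^4 -7*x^2 dx = -448/3;
    ∫_0^4 4*x dx = 32;  ∫_0^4 4 dx = 16.
  Sum: 1048576/9 − 32768 + 147456/7 − 16384/3 − 2048/5 − 448/3 + 32 + 16 = 31132496/315.
  ∫_0^4 u'(x)^2 dx = ∫_0^4 (64*x^6 - 48*x^5 + 73*x^4 - 40*x^3 + 22*x^2 - 8*x + 1) dx. Term by term:
    ∫_0^4 64*x^6 dx = 1048576/7;  ∫_0^4 -48*x^5 dx = -32768;  ∫_0^4 73*x^4 dx = 74752/5;
    ∫_0^4 -40*x^3 dx = -2560;  ∫_0^4 22*x^2 dx = 1408/3;  ∫_0^4 -8*x dx = -64;
    ∫_0^4 1 dx = 4.
  Sum: 1048576/7 − 32768 + 74752/5 − 2560 + 1408/3 − 64 + 4 = 13631972/105.
Adding: ||u||_{H^1}^2 = 31132496/315 + 13631972/105 = 72028412/315.


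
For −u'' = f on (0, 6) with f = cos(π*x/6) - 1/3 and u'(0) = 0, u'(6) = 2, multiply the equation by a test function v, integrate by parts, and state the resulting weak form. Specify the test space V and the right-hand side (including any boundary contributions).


V = H^1(0, 6) (v unrestricted at boundary; u is determined up to an additive constant); weak form: ∫_0^6 u'v' dx = ∫_0^6 (cos(π*x/6) - 1/3) v dx + 2·v(6) for all v ∈ V.

Multiply both sides by a test function v and integrate from 0 to 6:
  ∫_0^6 −u''(x) v(x) dx = ∫_0^6 f(x) v(x) dx.
Integrate the LHS by parts once:
  ∫_0^6 −u'' v dx = −[u'(x) v(x)]_0^6 + ∫_0^6 u'(x) v'(x) dx.
Thus ∫_0^6 u'(x) v'(x) dx = ∫_0^6 f(x) v(x) dx + [u'(x) v(x)]_0^6.
Choose V so that boundary terms are either known or forced to vanish.
u has inhomogeneous Neumann u'(0) = 0, u'(6) = 2. [u' v]_0^6 = (2)·v(6) − (0)·v(0) = 2·v(6). Take V = H^1(0, 6); boundary term becomes part of RHS.
Weak formulation: find u (satisfying any essential BC) such that ∫_0^6 u'(x) v'(x) dx = ∫_0^6 f v dx + 2·v(6) for all v ∈ V (Neumann data are natural BCs: they enter the RHS as boundary terms).
Substituting f(x) = cos(π*x/6) - 1/3, the right-hand side is ∫_0^6 (cos(π*x/6) - 1/3) v dx + 2·v(6).
Compatibility check (pure Neumann): taking v ≡ 1 ∈ V gives 0 = ∫_0^6 f dx + (2) − (0), i.e. ∫_0^6 f dx must equal u'(0) − u'(6) = -2. Indeed ∫_0^6 (cos(π*x/6) - 1/3) dx = -2, so the data are compatible. The solution is then unique only up to an additive constant (fix it e.g. by requiring ∫_0^6 u dx = 0).


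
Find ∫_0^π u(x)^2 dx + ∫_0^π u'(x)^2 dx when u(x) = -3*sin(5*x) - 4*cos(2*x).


||u||_{H^1(0,π)}^2 = 400/7 + 157*π

u'(x) = 8*sin(2*x) - 15*cos(5*x).
Expand u² and (u')² and integrate term by term on (0, π), using: for integers n ≥ 1, ∫_0^π sin²(nx) dx = ∫_0^π cos²(nx) dx = π/2; for n ≠ n', ∫_0^π sin(nx)sin(n'x) dx = ∫_0^π cos(nx)cos(n'x) dx = 0; and by product-to-sum, ∫_0^π sin(nx)cos(n'x) dx = ½∫_0^π [sin((n+n')x) + sin((n−n')x)] dx, which is 0 when n+n' is even and 2n/(n²−n'²) when n+n' is odd (it need not vanish on (0, π)).
  u² squared terms: (-4)²·∫cos(2x)² dx = 16·π/2 = 8*π;  (-3)²·∫sin(5x)² dx = 9·π/2 = 9*π/2.
  u² cross terms: 2·(-4)·(-3)·∫cos(2x)·sin(5x) dx = 24·(10/21) = 80/7.
  So ∫_0^π u² dx = 8*π + 9*π/2 + 80/7 = 80/7 + 25*π/2.
  (u')² squared terms: (-15)²·∫cos(5x)² dx = 225·π/2 = 225*π/2;  (8)²·∫sin(2x)² dx = 64·π/2 = 32*π.
  (u')² cross terms: 2·(-15)·(8)·∫cos(5x)·sin(2x) dx = -240·(-4/21) = 320/7.
  So ∫_0^π (u')² dx = 225*π/2 + 32*π + 320/7 = 320/7 + 289*π/2.
||u||_{H^1}^2 = (80/7 + 25*π/2) + (320/7 + 289*π/2) = 400/7 + 157*π.


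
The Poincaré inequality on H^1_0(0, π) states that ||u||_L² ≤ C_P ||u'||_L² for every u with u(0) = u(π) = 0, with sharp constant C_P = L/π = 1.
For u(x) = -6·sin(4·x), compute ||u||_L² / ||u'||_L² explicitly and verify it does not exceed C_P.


||u||_L² / ||u'||_L² = 1/4 < C_P = 1.

u(x) = -6·sin(4·x), so u'(x) = -24*cos(4*x).
Writing u(x) = A·sin(kπx/L) with A = -6 and k = 4, use ∫_0^L sin²(kπx/L) dx = L/2 and ∫_0^L cos²(kπx/L) dx = L/2.
u² = 36·sin²(4·x) and (u')² = 576·cos²(4·x), and each of sin², cos² integrates to L/2 = π/2 over (0, π).
∫_0^π u² dx = 18*π, so ||u||_L² = 3*sqrt(2)*sqrt(π).
∫_0^π (u')² dx = 288*π, so ||u'||_L² = 12*sqrt(2)*sqrt(π).
Ratio ||u||_L² / ||u'||_L² = 1/4.
Sharp Poincaré constant on H^1_0(0, π) is C_P = L/π = 1, achieved by sin(x).
This is the k = 4 harmonic; the ratio L/(kπ) is strictly less than C_P = L/π, consistent with the sharp inequality ||u||_L² ≤ C_P ||u'||_L².
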